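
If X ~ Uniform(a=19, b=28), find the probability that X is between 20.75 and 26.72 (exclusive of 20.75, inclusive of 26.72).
0.663333

We have X ~ Uniform(a=19, b=28).

To find P(20.75 < X ≤ 26.72), we use:
P(20.75 < X ≤ 26.72) = P(X ≤ 26.72) - P(X ≤ 20.75)
                 = F(26.72) - F(20.75)
                 = 0.857778 - 0.194444
                 = 0.663333

So there's approximately a 66.3% chance that X falls in this range.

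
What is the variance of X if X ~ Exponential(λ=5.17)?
0.0374

We have X ~ Exponential(λ=5.17).

For an Exponential distribution with λ=5.17:
Var(X) = 0.0374

The variance measures the spread of the distribution around the mean.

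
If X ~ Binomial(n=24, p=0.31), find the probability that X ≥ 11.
0.091124

We have X ~ Binomial(n=24, p=0.31).

For discrete distributions, P(X ≥ 11) = 1 - P(X ≤ 10).

P(X ≤ 10) = 0.908876
P(X ≥ 11) = 1 - 0.908876 = 0.091124

So there's approximately a 9.1% chance that X is at least 11.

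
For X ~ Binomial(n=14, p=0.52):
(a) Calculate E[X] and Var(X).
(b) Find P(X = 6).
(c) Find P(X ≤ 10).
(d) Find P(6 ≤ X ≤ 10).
(a) E[X] = 7.2800, Var(X) = 3.4944
(b) P(X = 6) = 0.167304
(c) P(X ≤ 10) = 0.960074
(d) P(6 ≤ X ≤ 10) = 0.789411

We have X ~ Binomial(n=14, p=0.52).

(a) Moments:
E[X] = 7.2800
Var(X) = 3.4944
σ = √Var(X) = 1.8693

(b) Point probability using PMF:
P(X = 6) = 0.167304

(c) Cumulative probability using CDF:
P(X ≤ 10) = F(10) = 0.960074

(d) Range probability:
P(6 ≤ X ≤ 10) = P(X ≤ 10) - P(X ≤ 5)
                   = F(10) - F(5)
                   = 0.960074 - 0.170662
                   = 0.789411

This means approximately 78.9% of outcomes fall in the interval [6, 10].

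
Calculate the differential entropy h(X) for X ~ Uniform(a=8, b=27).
2.9444 nats

We have X ~ Uniform(a=8, b=27).

The differential entropy measures the uncertainty or information content of the distribution.

For a Uniform distribution with a=8, b=27:
h(X) = 2.9444 nats

(In bits, this would be 4.2479 bits.)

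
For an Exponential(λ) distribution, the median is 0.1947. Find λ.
λ = 3.5601

For X ~ Exponential(λ), the CDF is F(x) = 1 - e^(-λx).
The median m satisfies F(m) = 0.5:
1 - e^(-λm) = 0.5
e^(-λm) = 0.5
λm = ln(2)
m = ln(2) / λ

Given m = 0.1947:
λ = ln(2) / 0.1947 = 0.693147 / 0.1947 = 3.5601

Verification: ln(2) / 3.5601 = 0.1947 ✓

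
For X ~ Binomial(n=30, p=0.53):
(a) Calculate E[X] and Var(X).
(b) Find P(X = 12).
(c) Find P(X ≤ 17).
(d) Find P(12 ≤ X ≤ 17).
(a) E[X] = 15.9000, Var(X) = 7.4730
(b) P(X = 12) = 0.053217
(c) P(X ≤ 17) = 0.719608
(d) P(12 ≤ X ≤ 17) = 0.665989

We have X ~ Binomial(n=30, p=0.53).

(a) Moments:
E[X] = 15.9000
Var(X) = 7.4730
σ = √Var(X) = 2.7337

(b) Point probability using PMF:
P(X = 12) = 0.053217

(c) Cumulative probability using CDF:
P(X ≤ 17) = F(17) = 0.719608

(d) Range probability:
P(12 ≤ X ≤ 17) = P(X ≤ 17) - P(X ≤ 11)
                   = F(17) - F(11)
                   = 0.719608 - 0.053619
                   = 0.665989

This means approximately 66.6% of outcomes fall in the interval [12, 17].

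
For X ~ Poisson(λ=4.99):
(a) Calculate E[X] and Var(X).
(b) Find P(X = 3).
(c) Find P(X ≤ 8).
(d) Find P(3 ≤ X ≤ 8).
(a) E[X] = 4.9900, Var(X) = 4.9900
(b) P(X = 3) = 0.140936
(c) P(X ≤ 8) = 0.932557
(d) P(3 ≤ X ≤ 8) = 0.807060

We have X ~ Poisson(λ=4.99).

(a) Moments:
E[X] = 4.9900
Var(X) = 4.9900
σ = √Var(X) = 2.2338

(b) Point probability using PMF:
P(X = 3) = 0.140936

(c) Cumulative probability using CDF:
P(X ≤ 8) = F(8) = 0.932557

(d) Range probability:
P(3 ≤ X ≤ 8) = P(X ≤ 8) - P(X ≤ 2)
                   = F(8) - F(2)
                   = 0.932557 - 0.125497
                   = 0.807060

This means approximately 80.7% of outcomes fall in the interval [3, 8].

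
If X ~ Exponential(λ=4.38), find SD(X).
0.2283

We have X ~ Exponential(λ=4.38).

For an Exponential distribution with λ=4.38:
σ = √Var(X) = 0.2283

The standard deviation is the square root of the variance.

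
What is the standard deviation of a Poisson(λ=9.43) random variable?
3.0708

We have X ~ Poisson(λ=9.43).

For a Poisson distribution with λ=9.43:
σ = √Var(X) = 3.0708

The standard deviation is the square root of the variance.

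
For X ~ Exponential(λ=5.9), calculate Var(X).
0.0287

We have X ~ Exponential(λ=5.9).

For an Exponential distribution with λ=5.9:
Var(X) = 0.0287

The variance measures the spread of the distribution around the mean.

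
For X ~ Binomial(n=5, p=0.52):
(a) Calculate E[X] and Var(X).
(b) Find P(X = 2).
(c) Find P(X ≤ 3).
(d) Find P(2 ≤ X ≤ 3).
(a) E[X] = 2.6000, Var(X) = 1.2480
(b) P(X = 2) = 0.299041
(c) P(X ≤ 3) = 0.786501
(d) P(2 ≤ X ≤ 3) = 0.623002

We have X ~ Binomial(n=5, p=0.52).

(a) Moments:
E[X] = 2.6000
Var(X) = 1.2480
σ = √Var(X) = 1.1171

(b) Point probability using PMF:
P(X = 2) = 0.299041

(c) Cumulative probability using CDF:
P(X ≤ 3) = F(3) = 0.786501

(d) Range probability:
P(2 ≤ X ≤ 3) = P(X ≤ 3) - P(X ≤ 1)
                   = F(3) - F(1)
                   = 0.786501 - 0.163499
                   = 0.623002

This means approximately 62.3% of outcomes fall in the interval [2, 3].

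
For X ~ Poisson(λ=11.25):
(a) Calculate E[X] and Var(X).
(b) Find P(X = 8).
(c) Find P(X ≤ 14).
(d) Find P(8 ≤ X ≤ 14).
(a) E[X] = 11.2500, Var(X) = 11.2500
(b) P(X = 8) = 0.082773
(c) P(X ≤ 14) = 0.835244
(d) P(8 ≤ X ≤ 14) = 0.707476

We have X ~ Poisson(λ=11.25).

(a) Moments:
E[X] = 11.2500
Var(X) = 11.2500
σ = √Var(X) = 3.3541

(b) Point probability using PMF:
P(X = 8) = 0.082773

(c) Cumulative probability using CDF:
P(X ≤ 14) = F(14) = 0.835244

(d) Range probability:
P(8 ≤ X ≤ 14) = P(X ≤ 14) - P(X ≤ 7)
                   = F(14) - F(7)
                   = 0.835244 - 0.127768
                   = 0.707476

This means approximately 70.7% of outcomes fall in the interval [8, 14].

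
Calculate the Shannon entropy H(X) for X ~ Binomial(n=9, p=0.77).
1.6251 nats

We have X ~ Binomial(n=9, p=0.77).

The Shannon entropy measures the uncertainty or information content of the distribution.

For a Binomial distribution with n=9, p=0.77:
H(X) = 1.6251 nats

(In bits, this would be 2.3445 bits.)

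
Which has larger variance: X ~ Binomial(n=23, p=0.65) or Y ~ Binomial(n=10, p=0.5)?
X has larger variance (5.2325 > 2.5000)

Compute the variance for each distribution:

X ~ Binomial(n=23, p=0.65):
Var(X) = 5.2325

Y ~ Binomial(n=10, p=0.5):
Var(Y) = 2.5000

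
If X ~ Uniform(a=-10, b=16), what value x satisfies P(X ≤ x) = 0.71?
8.4600

We have X ~ Uniform(a=-10, b=16).

We want to find x such that P(X ≤ x) = 0.71.

This is the 71st percentile, which means 71% of values fall below this point.

Using the inverse CDF (quantile function):
x = F⁻¹(0.71) = 8.4600

Verification: P(X ≤ 8.4600) = 0.71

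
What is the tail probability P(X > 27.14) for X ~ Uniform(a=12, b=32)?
0.243000

We have X ~ Uniform(a=12, b=32).

P(X > 27.14) = 1 - P(X ≤ 27.14)
                = 1 - F(27.14)
                = 1 - 0.757000
                = 0.243000

So there's approximately a 24.3% chance that X exceeds 27.14.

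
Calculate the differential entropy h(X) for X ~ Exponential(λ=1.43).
0.6423 nats

We have X ~ Exponential(λ=1.43).

The differential entropy measures the uncertainty or information content of the distribution.

For an Exponential distribution with λ=1.43:
h(X) = 0.6423 nats

(In bits, this would be 0.9267 bits.)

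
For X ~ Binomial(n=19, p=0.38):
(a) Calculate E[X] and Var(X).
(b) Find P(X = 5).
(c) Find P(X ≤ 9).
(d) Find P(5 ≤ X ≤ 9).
(a) E[X] = 7.2200, Var(X) = 4.4764
(b) P(X = 5) = 0.114263
(c) P(X ≤ 9) = 0.858994
(d) P(5 ≤ X ≤ 9) = 0.762768

We have X ~ Binomial(n=19, p=0.38).

(a) Moments:
E[X] = 7.2200
Var(X) = 4.4764
σ = √Var(X) = 2.1158

(b) Point probability using PMF:
P(X = 5) = 0.114263

(c) Cumulative probability using CDF:
P(X ≤ 9) = F(9) = 0.858994

(d) Range probability:
P(5 ≤ X ≤ 9) = P(X ≤ 9) - P(X ≤ 4)
                   = F(9) - F(4)
                   = 0.858994 - 0.096226
                   = 0.762768

This means approximately 76.3% of outcomes fall in the interval [5, 9].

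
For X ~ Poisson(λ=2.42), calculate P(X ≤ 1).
0.304112

We have X ~ Poisson(λ=2.42).

The CDF gives us P(X ≤ k).

Using the CDF:
P(X ≤ 1) = 0.304112

This means there's approximately a 30.4% chance that X is at most 1.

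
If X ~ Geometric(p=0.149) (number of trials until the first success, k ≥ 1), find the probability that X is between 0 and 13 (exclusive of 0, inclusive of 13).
0.877232

We have X ~ Geometric(p=0.149) (number of trials until the first success, k ≥ 1).

To find P(0 < X ≤ 13), we use:
P(0 < X ≤ 13) = P(X ≤ 13) - P(X ≤ 0)
                 = F(13) - F(0)
                 = 0.877232 - 0.000000
                 = 0.877232

So there's approximately a 87.7% chance that X falls in this range.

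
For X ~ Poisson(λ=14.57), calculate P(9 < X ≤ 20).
0.848695

We have X ~ Poisson(λ=14.57).

To find P(9 < X ≤ 20), we use:
P(9 < X ≤ 20) = P(X ≤ 20) - P(X ≤ 9)
                 = F(20) - F(9)
                 = 0.933734 - 0.085039
                 = 0.848695

So there's approximately a 84.9% chance that X falls in this range.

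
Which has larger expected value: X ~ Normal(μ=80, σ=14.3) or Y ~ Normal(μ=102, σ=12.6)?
Y has larger mean (102.0000 > 80.0000)

Compute the expected value for each distribution:

X ~ Normal(μ=80, σ=14.3):
E[X] = 80.0000

Y ~ Normal(μ=102, σ=12.6):
E[Y] = 102.0000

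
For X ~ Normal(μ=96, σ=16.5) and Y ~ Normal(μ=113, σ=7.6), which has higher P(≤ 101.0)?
X has higher probability (P(X ≤ 101.0) = 0.6191 > P(Y ≤ 101.0) = 0.0572)

Compute P(≤ 101.0) for each distribution:

X ~ Normal(μ=96, σ=16.5):
P(X ≤ 101.0) = 0.6191

Y ~ Normal(μ=113, σ=7.6):
P(Y ≤ 101.0) = 0.0572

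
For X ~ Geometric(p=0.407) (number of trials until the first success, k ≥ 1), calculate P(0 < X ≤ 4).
0.876343

We have X ~ Geometric(p=0.407) (number of trials until the first success, k ≥ 1).

To find P(0 < X ≤ 4), we use:
P(0 < X ≤ 4) = P(X ≤ 4) - P(X ≤ 0)
                 = F(4) - F(0)
                 = 0.876343 - 0.000000
                 = 0.876343

So there's approximately a 87.6% chance that X falls in this range.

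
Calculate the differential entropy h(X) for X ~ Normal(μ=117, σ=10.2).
3.7413 nats

We have X ~ Normal(μ=117, σ=10.2).

The differential entropy measures the uncertainty or information content of the distribution.

For a Normal distribution with μ=117, σ=10.2:
h(X) = 3.7413 nats

(In bits, this would be 5.3976 bits.)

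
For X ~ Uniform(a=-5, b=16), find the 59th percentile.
7.3900

We have X ~ Uniform(a=-5, b=16).

We want to find x such that P(X ≤ x) = 0.59.

This is the 59th percentile, which means 59% of values fall below this point.

Using the inverse CDF (quantile function):
x = F⁻¹(0.59) = 7.3900

Verification: P(X ≤ 7.3900) = 0.59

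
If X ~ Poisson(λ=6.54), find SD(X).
2.5573

We have X ~ Poisson(λ=6.54).

For a Poisson distribution with λ=6.54:
σ = √Var(X) = 2.5573

The standard deviation is the square root of the variance.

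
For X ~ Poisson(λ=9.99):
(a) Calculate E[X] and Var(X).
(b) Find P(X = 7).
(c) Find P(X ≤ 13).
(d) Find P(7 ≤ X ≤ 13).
(a) E[X] = 9.9900, Var(X) = 9.9900
(b) P(X = 7) = 0.090350
(c) P(X ≤ 13) = 0.865192
(d) P(7 ≤ X ≤ 13) = 0.734419

We have X ~ Poisson(λ=9.99).

(a) Moments:
E[X] = 9.9900
Var(X) = 9.9900
σ = √Var(X) = 3.1607

(b) Point probability using PMF:
P(X = 7) = 0.090350

(c) Cumulative probability using CDF:
P(X ≤ 13) = F(13) = 0.865192

(d) Range probability:
P(7 ≤ X ≤ 13) = P(X ≤ 13) - P(X ≤ 6)
                   = F(13) - F(6)
                   = 0.865192 - 0.130773
                   = 0.734419

This means approximately 73.4% of outcomes fall in the interval [7, 13].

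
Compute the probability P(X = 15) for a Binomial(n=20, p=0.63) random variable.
0.105090

We have X ~ Binomial(n=20, p=0.63).

For a Binomial distribution, the PMF gives us the probability of each outcome.

Using the PMF formula:
P(X = 15) = 0.105090

Rounded to 4 decimal places: 0.1051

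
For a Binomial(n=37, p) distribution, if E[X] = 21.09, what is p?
p = 0.57

For a Binomial(n, p) distribution:
E[X] = n × p

Given n = 37 and E[X] = 21.09:
21.09 = 37 × p
p = 21.09 / 37 = 0.57

Verification: Binomial(37, 0.57) has E[X] = 21.09 ✓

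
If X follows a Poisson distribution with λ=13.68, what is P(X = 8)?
0.034835

We have X ~ Poisson(λ=13.68).

For a Poisson distribution, the PMF gives us the probability of each outcome.

Using the PMF formula:
P(X = 8) = 0.034835

Rounded to 4 decimal places: 0.0348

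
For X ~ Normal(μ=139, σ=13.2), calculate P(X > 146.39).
0.287791

We have X ~ Normal(μ=139, σ=13.2).

P(X > 146.39) = 1 - P(X ≤ 146.39)
                = 1 - F(146.39)
                = 1 - 0.712209
                = 0.287791

So there's approximately a 28.8% chance that X exceeds 146.39.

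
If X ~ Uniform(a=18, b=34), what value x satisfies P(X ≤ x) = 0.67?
28.7200

We have X ~ Uniform(a=18, b=34).

We want to find x such that P(X ≤ x) = 0.67.

This is the 67th percentile, which means 67% of values fall below this point.

Using the inverse CDF (quantile function):
x = F⁻¹(0.67) = 28.7200

Verification: P(X ≤ 28.7200) = 0.67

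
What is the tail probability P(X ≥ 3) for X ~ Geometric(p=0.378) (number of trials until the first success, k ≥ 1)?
0.386884

We have X ~ Geometric(p=0.378) (number of trials until the first success, k ≥ 1).

For discrete distributions, P(X ≥ 3) = 1 - P(X ≤ 2).

P(X ≤ 2) = 0.613116
P(X ≥ 3) = 1 - 0.613116 = 0.386884

So there's approximately a 38.7% chance that X is at least 3.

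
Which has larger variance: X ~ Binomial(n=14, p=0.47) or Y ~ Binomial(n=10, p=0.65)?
X has larger variance (3.4874 > 2.2750)

Compute the variance for each distribution:

X ~ Binomial(n=14, p=0.47):
Var(X) = 3.4874

Y ~ Binomial(n=10, p=0.65):
Var(Y) = 2.2750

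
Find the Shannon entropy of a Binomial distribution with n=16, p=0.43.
2.1013 nats

We have X ~ Binomial(n=16, p=0.43).

The Shannon entropy measures the uncertainty or information content of the distribution.

For a Binomial distribution with n=16, p=0.43:
H(X) = 2.1013 nats

(In bits, this would be 3.0316 bits.)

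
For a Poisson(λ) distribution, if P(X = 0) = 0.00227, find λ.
λ = 6.0880

For a Poisson(λ) distribution, the PMF at 0 is:
P(X = 0) = λ^0 e^(-λ) / 0! = e^(-λ)

Given P(X = 0) = 0.00227:
e^(-λ) = 0.00227
-λ = ln(0.00227)
λ = -ln(0.00227) = 6.0880

Verification: e^(-6.0880) = 0.00227 ✓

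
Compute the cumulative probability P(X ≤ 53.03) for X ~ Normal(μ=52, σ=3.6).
0.612603

We have X ~ Normal(μ=52, σ=3.6).

The CDF gives us P(X ≤ k).

Using the CDF:
P(X ≤ 53.03) = 0.612603

This means there's approximately a 61.3% chance that X is at most 53.03.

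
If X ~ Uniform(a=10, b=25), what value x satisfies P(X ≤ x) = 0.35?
15.2500

We have X ~ Uniform(a=10, b=25).

We want to find x such that P(X ≤ x) = 0.35.

This is the 35th percentile, which means 35% of values fall below this point.

Using the inverse CDF (quantile function):
x = F⁻¹(0.35) = 15.2500

Verification: P(X ≤ 15.2500) = 0.35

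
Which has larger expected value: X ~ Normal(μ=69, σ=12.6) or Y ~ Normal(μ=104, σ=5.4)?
Y has larger mean (104.0000 > 69.0000)

Compute the expected value for each distribution:

X ~ Normal(μ=69, σ=12.6):
E[X] = 69.0000

Y ~ Normal(μ=104, σ=5.4):
E[Y] = 104.0000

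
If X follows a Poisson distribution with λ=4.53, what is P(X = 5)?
0.171378

We have X ~ Poisson(λ=4.53).

For a Poisson distribution, the PMF gives us the probability of each outcome.

Using the PMF formula:
P(X = 5) = 0.171378

Rounded to 4 decimal places: 0.1714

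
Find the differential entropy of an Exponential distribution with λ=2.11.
0.2533 nats

We have X ~ Exponential(λ=2.11).

The differential entropy measures the uncertainty or information content of the distribution.

For an Exponential distribution with λ=2.11:
h(X) = 0.2533 nats

(In bits, this would be 0.3655 bits.)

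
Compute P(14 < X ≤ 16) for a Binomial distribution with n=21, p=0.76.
0.369770

We have X ~ Binomial(n=21, p=0.76).

To find P(14 < X ≤ 16), we use:
P(14 < X ≤ 16) = P(X ≤ 16) - P(X ≤ 14)
                 = F(16) - F(14)
                 = 0.591729 - 0.221960
                 = 0.369770

So there's approximately a 37.0% chance that X falls in this range.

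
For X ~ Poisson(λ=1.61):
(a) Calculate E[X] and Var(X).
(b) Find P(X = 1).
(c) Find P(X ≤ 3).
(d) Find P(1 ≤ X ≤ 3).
(a) E[X] = 1.6100, Var(X) = 1.6100
(b) P(X = 1) = 0.321819
(c) P(X ≤ 3) = 0.919802
(d) P(1 ≤ X ≤ 3) = 0.719915

We have X ~ Poisson(λ=1.61).

(a) Moments:
E[X] = 1.6100
Var(X) = 1.6100
σ = √Var(X) = 1.2689

(b) Point probability using PMF:
P(X = 1) = 0.321819

(c) Cumulative probability using CDF:
P(X ≤ 3) = F(3) = 0.919802

(d) Range probability:
P(1 ≤ X ≤ 3) = P(X ≤ 3) - P(X ≤ 0)
                   = F(3) - F(0)
                   = 0.919802 - 0.199888
                   = 0.719915

This means approximately 72.0% of outcomes fall in the interval [1, 3].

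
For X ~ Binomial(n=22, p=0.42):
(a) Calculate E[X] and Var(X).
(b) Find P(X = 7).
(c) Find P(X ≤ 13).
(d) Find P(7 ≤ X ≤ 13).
(a) E[X] = 9.2400, Var(X) = 5.3592
(b) P(X = 7) = 0.111174
(c) P(X ≤ 13) = 0.966326
(d) P(7 ≤ X ≤ 13) = 0.849351

We have X ~ Binomial(n=22, p=0.42).

(a) Moments:
E[X] = 9.2400
Var(X) = 5.3592
σ = √Var(X) = 2.3150

(b) Point probability using PMF:
P(X = 7) = 0.111174

(c) Cumulative probability using CDF:
P(X ≤ 13) = F(13) = 0.966326

(d) Range probability:
P(7 ≤ X ≤ 13) = P(X ≤ 13) - P(X ≤ 6)
                   = F(13) - F(6)
                   = 0.966326 - 0.116975
                   = 0.849351

This means approximately 84.9% of outcomes fall in the interval [7, 13].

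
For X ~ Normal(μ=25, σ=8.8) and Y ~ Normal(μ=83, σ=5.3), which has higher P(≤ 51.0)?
X has higher probability (P(X ≤ 51.0) = 0.9984 > P(Y ≤ 51.0) = 0.0000)

Compute P(≤ 51.0) for each distribution:

X ~ Normal(μ=25, σ=8.8):
P(X ≤ 51.0) = 0.9984

Y ~ Normal(μ=83, σ=5.3):
P(Y ≤ 51.0) = 0.0000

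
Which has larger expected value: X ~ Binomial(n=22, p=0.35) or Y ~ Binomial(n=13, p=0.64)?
Y has larger mean (8.3200 > 7.7000)

Compute the expected value for each distribution:

X ~ Binomial(n=22, p=0.35):
E[X] = 7.7000

Y ~ Binomial(n=13, p=0.64):
E[Y] = 8.3200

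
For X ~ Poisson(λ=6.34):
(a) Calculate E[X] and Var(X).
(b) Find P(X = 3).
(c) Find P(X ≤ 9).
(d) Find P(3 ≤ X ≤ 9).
(a) E[X] = 6.3400, Var(X) = 6.3400
(b) P(X = 3) = 0.074936
(c) P(X ≤ 9) = 0.890688
(d) P(3 ≤ X ≤ 9) = 0.842279

We have X ~ Poisson(λ=6.34).

(a) Moments:
E[X] = 6.3400
Var(X) = 6.3400
σ = √Var(X) = 2.5179

(b) Point probability using PMF:
P(X = 3) = 0.074936

(c) Cumulative probability using CDF:
P(X ≤ 9) = F(9) = 0.890688

(d) Range probability:
P(3 ≤ X ≤ 9) = P(X ≤ 9) - P(X ≤ 2)
                   = F(9) - F(2)
                   = 0.890688 - 0.048409
                   = 0.842279

This means approximately 84.2% of outcomes fall in the interval [3, 9].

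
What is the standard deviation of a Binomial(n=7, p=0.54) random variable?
1.3186

We have X ~ Binomial(n=7, p=0.54).

For a Binomial distribution with n=7, p=0.54:
σ = √Var(X) = 1.3186

The standard deviation is the square root of the variance.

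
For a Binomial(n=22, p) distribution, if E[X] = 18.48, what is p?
p = 0.84

For a Binomial(n, p) distribution:
E[X] = n × p

Given n = 22 and E[X] = 18.48:
18.48 = 22 × p
p = 18.48 / 22 = 0.84

Verification: Binomial(22, 0.84) has E[X] = 18.48 ✓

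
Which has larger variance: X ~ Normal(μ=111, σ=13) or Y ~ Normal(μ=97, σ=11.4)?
X has larger variance (169.0000 > 129.9600)

Compute the variance for each distribution:

X ~ Normal(μ=111, σ=13):
Var(X) = 169.0000

Y ~ Normal(μ=97, σ=11.4):
Var(Y) = 129.9600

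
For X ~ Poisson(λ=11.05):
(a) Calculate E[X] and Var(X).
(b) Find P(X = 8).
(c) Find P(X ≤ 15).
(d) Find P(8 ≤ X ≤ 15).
(a) E[X] = 11.0500, Var(X) = 11.0500
(b) P(X = 8) = 0.087584
(c) P(X ≤ 15) = 0.904704
(d) P(8 ≤ X ≤ 15) = 0.764712

We have X ~ Poisson(λ=11.05).

(a) Moments:
E[X] = 11.0500
Var(X) = 11.0500
σ = √Var(X) = 3.3242

(b) Point probability using PMF:
P(X = 8) = 0.087584

(c) Cumulative probability using CDF:
P(X ≤ 15) = F(15) = 0.904704

(d) Range probability:
P(8 ≤ X ≤ 15) = P(X ≤ 15) - P(X ≤ 7)
                   = F(15) - F(7)
                   = 0.904704 - 0.139992
                   = 0.764712

This means approximately 76.5% of outcomes fall in the interval [8, 15].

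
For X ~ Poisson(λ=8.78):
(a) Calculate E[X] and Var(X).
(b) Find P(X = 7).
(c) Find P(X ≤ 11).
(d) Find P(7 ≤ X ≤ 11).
(a) E[X] = 8.7800, Var(X) = 8.7800
(b) P(X = 7) = 0.122723
(c) P(X ≤ 11) = 0.823817
(d) P(7 ≤ X ≤ 11) = 0.596256

We have X ~ Poisson(λ=8.78).

(a) Moments:
E[X] = 8.7800
Var(X) = 8.7800
σ = √Var(X) = 2.9631

(b) Point probability using PMF:
P(X = 7) = 0.122723

(c) Cumulative probability using CDF:
P(X ≤ 11) = F(11) = 0.823817

(d) Range probability:
P(7 ≤ X ≤ 11) = P(X ≤ 11) - P(X ≤ 6)
                   = F(11) - F(6)
                   = 0.823817 - 0.227561
                   = 0.596256

This means approximately 59.6% of outcomes fall in the interval [7, 11].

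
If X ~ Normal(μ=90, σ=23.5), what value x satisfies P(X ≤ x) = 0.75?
105.8505

We have X ~ Normal(μ=90, σ=23.5).

We want to find x such that P(X ≤ x) = 0.75.

This is the 75th percentile, which means 75% of values fall below this point.

Using the inverse CDF (quantile function):
x = F⁻¹(0.75) = 105.8505

Verification: P(X ≤ 105.8505) = 0.75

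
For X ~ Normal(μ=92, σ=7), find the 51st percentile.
92.1755

We have X ~ Normal(μ=92, σ=7).

We want to find x such that P(X ≤ x) = 0.51.

This is the 51st percentile, which means 51% of values fall below this point.

Using the inverse CDF (quantile function):
x = F⁻¹(0.51) = 92.1755

Verification: P(X ≤ 92.1755) = 0.51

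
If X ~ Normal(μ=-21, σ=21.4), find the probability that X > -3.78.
0.210504

We have X ~ Normal(μ=-21, σ=21.4).

P(X > -3.78) = 1 - P(X ≤ -3.78)
                = 1 - F(-3.78)
                = 1 - 0.789496
                = 0.210504

So there's approximately a 21.1% chance that X exceeds -3.78.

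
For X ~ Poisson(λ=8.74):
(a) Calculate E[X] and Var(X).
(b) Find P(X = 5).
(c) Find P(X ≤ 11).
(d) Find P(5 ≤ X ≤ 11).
(a) E[X] = 8.7400, Var(X) = 8.7400
(b) P(X = 5) = 0.068021
(c) P(X ≤ 11) = 0.827481
(d) P(5 ≤ X ≤ 11) = 0.763086

We have X ~ Poisson(λ=8.74).

(a) Moments:
E[X] = 8.7400
Var(X) = 8.7400
σ = √Var(X) = 2.9563

(b) Point probability using PMF:
P(X = 5) = 0.068021

(c) Cumulative probability using CDF:
P(X ≤ 11) = F(11) = 0.827481

(d) Range probability:
P(5 ≤ X ≤ 11) = P(X ≤ 11) - P(X ≤ 4)
                   = F(11) - F(4)
                   = 0.827481 - 0.064395
                   = 0.763086

This means approximately 76.3% of outcomes fall in the interval [5, 11].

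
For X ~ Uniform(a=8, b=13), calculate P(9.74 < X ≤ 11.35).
0.322000

We have X ~ Uniform(a=8, b=13).

To find P(9.74 < X ≤ 11.35), we use:
P(9.74 < X ≤ 11.35) = P(X ≤ 11.35) - P(X ≤ 9.74)
                 = F(11.35) - F(9.74)
                 = 0.670000 - 0.348000
                 = 0.322000

So there's approximately a 32.2% chance that X falls in this range.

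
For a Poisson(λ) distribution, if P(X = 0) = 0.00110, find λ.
λ = 6.8124

For a Poisson(λ) distribution, the PMF at 0 is:
P(X = 0) = λ^0 e^(-λ) / 0! = e^(-λ)

Given P(X = 0) = 0.00110:
e^(-λ) = 0.00110
-λ = ln(0.00110)
λ = -ln(0.00110) = 6.8124

Verification: e^(-6.8124) = 0.00110 ✓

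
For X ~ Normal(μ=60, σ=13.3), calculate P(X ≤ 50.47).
0.236829

We have X ~ Normal(μ=60, σ=13.3).

The CDF gives us P(X ≤ k).

Using the CDF:
P(X ≤ 50.47) = 0.236829

This means there's approximately a 23.7% chance that X is at most 50.47.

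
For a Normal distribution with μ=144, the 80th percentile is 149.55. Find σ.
σ = 6.5944

For X ~ Normal(μ, σ), the p-th percentile satisfies x = μ + z_p × σ,
where z_p = Φ⁻¹(p) is the standard normal quantile.

Step 1: z_{0.8} = Φ⁻¹(0.8) = 0.8416

Step 2: Solve for σ:
149.55 = 144 + 0.8416 × σ
σ = (149.55 - 144) / 0.8416
σ = 5.55 / 0.8416
σ = 6.5944

Verification: μ + z × σ = 144 + 0.8416 × 6.5944 = 149.55 ✓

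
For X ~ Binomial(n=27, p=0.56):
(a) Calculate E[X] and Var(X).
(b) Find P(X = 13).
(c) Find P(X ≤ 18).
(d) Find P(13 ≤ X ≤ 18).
(a) E[X] = 15.1200, Var(X) = 6.6528
(b) P(X = 13) = 0.108912
(c) P(X ≤ 18) = 0.906450
(d) P(13 ≤ X ≤ 18) = 0.751547

We have X ~ Binomial(n=27, p=0.56).

(a) Moments:
E[X] = 15.1200
Var(X) = 6.6528
σ = √Var(X) = 2.5793

(b) Point probability using PMF:
P(X = 13) = 0.108912

(c) Cumulative probability using CDF:
P(X ≤ 18) = F(18) = 0.906450

(d) Range probability:
P(13 ≤ X ≤ 18) = P(X ≤ 18) - P(X ≤ 12)
                   = F(18) - F(12)
                   = 0.906450 - 0.154903
                   = 0.751547

This means approximately 75.2% of outcomes fall in the interval [13, 18].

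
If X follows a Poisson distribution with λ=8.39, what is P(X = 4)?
0.046893

We have X ~ Poisson(λ=8.39).

For a Poisson distribution, the PMF gives us the probability of each outcome.

Using the PMF formula:
P(X = 4) = 0.046893

Rounded to 4 decimal places: 0.0469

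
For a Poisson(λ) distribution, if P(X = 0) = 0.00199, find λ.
λ = 6.2196

For a Poisson(λ) distribution, the PMF at 0 is:
P(X = 0) = λ^0 e^(-λ) / 0! = e^(-λ)

Given P(X = 0) = 0.00199:
e^(-λ) = 0.00199
-λ = ln(0.00199)
λ = -ln(0.00199) = 6.2196

Verification: e^(-6.2196) = 0.00199 ✓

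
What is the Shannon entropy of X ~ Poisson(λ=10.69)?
2.5954 nats

We have X ~ Poisson(λ=10.69).

The Shannon entropy measures the uncertainty or information content of the distribution.

For a Poisson distribution with λ=10.69:
H(X) = 2.5954 nats

(In bits, this would be 3.7443 bits.)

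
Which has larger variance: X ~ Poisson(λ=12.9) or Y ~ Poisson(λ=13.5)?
Y has larger variance (13.5000 > 12.9000)

Compute the variance for each distribution:

X ~ Poisson(λ=12.9):
Var(X) = 12.9000

Y ~ Poisson(λ=13.5):
Var(Y) = 13.5000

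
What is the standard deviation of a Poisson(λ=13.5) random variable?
3.6742

We have X ~ Poisson(λ=13.5).

For a Poisson distribution with λ=13.5:
σ = √Var(X) = 3.6742

The standard deviation is the square root of the variance.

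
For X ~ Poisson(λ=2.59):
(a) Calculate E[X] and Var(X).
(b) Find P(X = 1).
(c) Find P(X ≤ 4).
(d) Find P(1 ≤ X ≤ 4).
(a) E[X] = 2.5900, Var(X) = 2.5900
(b) P(X = 1) = 0.194302
(c) P(X ≤ 4) = 0.878834
(d) P(1 ≤ X ≤ 4) = 0.803814

We have X ~ Poisson(λ=2.59).

(a) Moments:
E[X] = 2.5900
Var(X) = 2.5900
σ = √Var(X) = 1.6093

(b) Point probability using PMF:
P(X = 1) = 0.194302

(c) Cumulative probability using CDF:
P(X ≤ 4) = F(4) = 0.878834

(d) Range probability:
P(1 ≤ X ≤ 4) = P(X ≤ 4) - P(X ≤ 0)
                   = F(4) - F(0)
                   = 0.878834 - 0.075020
                   = 0.803814

This means approximately 80.4% of outcomes fall in the interval [1, 4].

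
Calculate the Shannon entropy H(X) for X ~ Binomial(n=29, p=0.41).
2.3924 nats

We have X ~ Binomial(n=29, p=0.41).

The Shannon entropy measures the uncertainty or information content of the distribution.

For a Binomial distribution with n=29, p=0.41:
H(X) = 2.3924 nats

(In bits, this would be 3.4516 bits.)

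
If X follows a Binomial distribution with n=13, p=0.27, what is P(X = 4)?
0.223700

We have X ~ Binomial(n=13, p=0.27).

For a Binomial distribution, the PMF gives us the probability of each outcome.

Using the PMF formula:
P(X = 4) = 0.223700

Rounded to 4 decimal places: 0.2237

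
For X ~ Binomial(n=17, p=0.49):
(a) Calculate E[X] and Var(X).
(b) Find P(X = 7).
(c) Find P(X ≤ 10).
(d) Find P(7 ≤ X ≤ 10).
(a) E[X] = 8.3300, Var(X) = 4.2483
(b) P(X = 7) = 0.157018
(c) P(X ≤ 10) = 0.853790
(d) P(7 ≤ X ≤ 10) = 0.666034

We have X ~ Binomial(n=17, p=0.49).

(a) Moments:
E[X] = 8.3300
Var(X) = 4.2483
σ = √Var(X) = 2.0611

(b) Point probability using PMF:
P(X = 7) = 0.157018

(c) Cumulative probability using CDF:
P(X ≤ 10) = F(10) = 0.853790

(d) Range probability:
P(7 ≤ X ≤ 10) = P(X ≤ 10) - P(X ≤ 6)
                   = F(10) - F(6)
                   = 0.853790 - 0.187756
                   = 0.666034

This means approximately 66.6% of outcomes fall in the interval [7, 10].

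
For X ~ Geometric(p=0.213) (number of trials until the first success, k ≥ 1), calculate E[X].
4.6948

We have X ~ Geometric(p=0.213) (number of trials until the first success, k ≥ 1).

For a Geometric distribution with p=0.213 (number of trials until the first success, k ≥ 1):
E[X] = 4.6948

This is the expected (average) value of X.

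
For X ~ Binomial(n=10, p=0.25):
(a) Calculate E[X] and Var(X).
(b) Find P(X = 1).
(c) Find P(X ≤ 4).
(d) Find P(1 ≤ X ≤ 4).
(a) E[X] = 2.5000, Var(X) = 1.8750
(b) P(X = 1) = 0.187712
(c) P(X ≤ 4) = 0.921873
(d) P(1 ≤ X ≤ 4) = 0.865560

We have X ~ Binomial(n=10, p=0.25).

(a) Moments:
E[X] = 2.5000
Var(X) = 1.8750
σ = √Var(X) = 1.3693

(b) Point probability using PMF:
P(X = 1) = 0.187712

(c) Cumulative probability using CDF:
P(X ≤ 4) = F(4) = 0.921873

(d) Range probability:
P(1 ≤ X ≤ 4) = P(X ≤ 4) - P(X ≤ 0)
                   = F(4) - F(0)
                   = 0.921873 - 0.056314
                   = 0.865560

This means approximately 86.6% of outcomes fall in the interval [1, 4].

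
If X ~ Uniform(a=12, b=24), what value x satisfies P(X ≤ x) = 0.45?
17.4000

We have X ~ Uniform(a=12, b=24).

We want to find x such that P(X ≤ x) = 0.45.

This is the 45th percentile, which means 45% of values fall below this point.

Using the inverse CDF (quantile function):
x = F⁻¹(0.45) = 17.4000

Verification: P(X ≤ 17.4000) = 0.45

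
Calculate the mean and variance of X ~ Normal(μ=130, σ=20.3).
E[X] = 130.0000, Var(X) = 412.0900

We have X ~ Normal(μ=130, σ=20.3).

For a Normal distribution with μ=130, σ=20.3:

Expected value:
E[X] = 130.0000

Variance:
Var(X) = 412.0900

Standard deviation:
σ = √Var(X) = 20.3000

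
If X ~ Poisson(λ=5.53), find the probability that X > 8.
0.108207

We have X ~ Poisson(λ=5.53).

P(X > 8) = 1 - P(X ≤ 8)
                = 1 - F(8)
                = 1 - 0.891793
                = 0.108207

So there's approximately a 10.8% chance that X exceeds 8.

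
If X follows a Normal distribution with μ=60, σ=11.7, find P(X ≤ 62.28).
0.577253

We have X ~ Normal(μ=60, σ=11.7).

The CDF gives us P(X ≤ k).

Using the CDF:
P(X ≤ 62.28) = 0.577253

This means there's approximately a 57.7% chance that X is at most 62.28.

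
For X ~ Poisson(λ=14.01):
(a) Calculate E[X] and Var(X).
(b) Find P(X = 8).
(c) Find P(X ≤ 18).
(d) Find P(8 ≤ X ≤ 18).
(a) E[X] = 14.0100, Var(X) = 14.0100
(b) P(X = 8) = 0.030305
(c) P(X ≤ 18) = 0.882088
(d) P(8 ≤ X ≤ 18) = 0.850641

We have X ~ Poisson(λ=14.01).

(a) Moments:
E[X] = 14.0100
Var(X) = 14.0100
σ = √Var(X) = 3.7430

(b) Point probability using PMF:
P(X = 8) = 0.030305

(c) Cumulative probability using CDF:
P(X ≤ 18) = F(18) = 0.882088

(d) Range probability:
P(8 ≤ X ≤ 18) = P(X ≤ 18) - P(X ≤ 7)
                   = F(18) - F(7)
                   = 0.882088 - 0.031446
                   = 0.850641

This means approximately 85.1% of outcomes fall in the interval [8, 18].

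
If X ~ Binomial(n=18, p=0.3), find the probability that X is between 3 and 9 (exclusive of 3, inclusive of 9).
0.814482

We have X ~ Binomial(n=18, p=0.3).

To find P(3 < X ≤ 9), we use:
P(3 < X ≤ 9) = P(X ≤ 9) - P(X ≤ 3)
                 = F(9) - F(3)
                 = 0.979032 - 0.164550
                 = 0.814482

So there's approximately a 81.4% chance that X falls in this range.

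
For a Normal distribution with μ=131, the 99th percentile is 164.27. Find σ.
σ = 14.3014

For X ~ Normal(μ, σ), the p-th percentile satisfies x = μ + z_p × σ,
where z_p = Φ⁻¹(p) is the standard normal quantile.

Step 1: z_{0.99} = Φ⁻¹(0.99) = 2.3263

Step 2: Solve for σ:
164.27 = 131 + 2.3263 × σ
σ = (164.27 - 131) / 2.3263
σ = 33.27 / 2.3263
σ = 14.3014

Verification: μ + z × σ = 131 + 2.3263 × 14.3014 = 164.27 ✓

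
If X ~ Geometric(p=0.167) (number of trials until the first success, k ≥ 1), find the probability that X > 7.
0.278301

We have X ~ Geometric(p=0.167) (number of trials until the first success, k ≥ 1).

P(X > 7) = 1 - P(X ≤ 7)
                = 1 - F(7)
                = 1 - 0.721699
                = 0.278301

So there's approximately a 27.8% chance that X exceeds 7.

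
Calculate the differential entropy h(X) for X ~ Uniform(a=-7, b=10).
2.8332 nats

We have X ~ Uniform(a=-7, b=10).

The differential entropy measures the uncertainty or information content of the distribution.

For a Uniform distribution with a=-7, b=10:
h(X) = 2.8332 nats

(In bits, this would be 4.0875 bits.)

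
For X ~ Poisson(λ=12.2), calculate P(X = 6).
0.023037

We have X ~ Poisson(λ=12.2).

For a Poisson distribution, the PMF gives us the probability of each outcome.

Using the PMF formula:
P(X = 6) = 0.023037

Rounded to 4 decimal places: 0.0230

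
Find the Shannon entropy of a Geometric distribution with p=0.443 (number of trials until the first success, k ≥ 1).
1.5500 nats

We have X ~ Geometric(p=0.443) (number of trials until the first success, k ≥ 1).

The Shannon entropy measures the uncertainty or information content of the distribution.

For a Geometric distribution with p=0.443 (number of trials until the first success, k ≥ 1):
H(X) = 1.5500 nats

(In bits, this would be 2.2361 bits.)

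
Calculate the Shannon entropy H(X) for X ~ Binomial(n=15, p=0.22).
1.8771 nats

We have X ~ Binomial(n=15, p=0.22).

The Shannon entropy measures the uncertainty or information content of the distribution.

For a Binomial distribution with n=15, p=0.22:
H(X) = 1.8771 nats

(In bits, this would be 2.7081 bits.)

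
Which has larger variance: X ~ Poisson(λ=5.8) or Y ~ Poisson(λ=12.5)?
Y has larger variance (12.5000 > 5.8000)

Compute the variance for each distribution:

X ~ Poisson(λ=5.8):
Var(X) = 5.8000

Y ~ Poisson(λ=12.5):
Var(Y) = 12.5000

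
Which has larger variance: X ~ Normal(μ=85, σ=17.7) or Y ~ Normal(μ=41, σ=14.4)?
X has larger variance (313.2900 > 207.3600)

Compute the variance for each distribution:

X ~ Normal(μ=85, σ=17.7):
Var(X) = 313.2900

Y ~ Normal(μ=41, σ=14.4):
Var(Y) = 207.3600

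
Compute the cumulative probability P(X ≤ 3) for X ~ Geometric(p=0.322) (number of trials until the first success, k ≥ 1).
0.688334

We have X ~ Geometric(p=0.322) (number of trials until the first success, k ≥ 1).

The CDF gives us P(X ≤ k).

Using the CDF:
P(X ≤ 3) = 0.688334

This means there's approximately a 68.8% chance that X is at most 3.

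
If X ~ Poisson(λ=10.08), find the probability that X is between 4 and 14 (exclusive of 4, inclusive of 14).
0.884533

We have X ~ Poisson(λ=10.08).

To find P(4 < X ≤ 14), we use:
P(4 < X ≤ 14) = P(X ≤ 14) - P(X ≤ 4)
                 = F(14) - F(4)
                 = 0.912309 - 0.027775
                 = 0.884533

So there's approximately a 88.5% chance that X falls in this range.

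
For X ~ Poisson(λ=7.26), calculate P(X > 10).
0.117999

We have X ~ Poisson(λ=7.26).

P(X > 10) = 1 - P(X ≤ 10)
                = 1 - F(10)
                = 1 - 0.882001
                = 0.117999

So there's approximately a 11.8% chance that X exceeds 10.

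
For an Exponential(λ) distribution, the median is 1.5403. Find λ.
λ = 0.4500

For X ~ Exponential(λ), the CDF is F(x) = 1 - e^(-λx).
The median m satisfies F(m) = 0.5:
1 - e^(-λm) = 0.5
e^(-λm) = 0.5
λm = ln(2)
m = ln(2) / λ

Given m = 1.5403:
λ = ln(2) / 1.5403 = 0.693147 / 1.5403 = 0.4500

Verification: ln(2) / 0.4500 = 1.5403 ✓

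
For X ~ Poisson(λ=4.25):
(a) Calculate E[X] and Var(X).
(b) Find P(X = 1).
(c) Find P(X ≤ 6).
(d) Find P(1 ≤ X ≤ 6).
(a) E[X] = 4.2500, Var(X) = 4.2500
(b) P(X = 1) = 0.060623
(c) P(X ≤ 6) = 0.861687
(d) P(1 ≤ X ≤ 6) = 0.847423

We have X ~ Poisson(λ=4.25).

(a) Moments:
E[X] = 4.2500
Var(X) = 4.2500
σ = √Var(X) = 2.0616

(b) Point probability using PMF:
P(X = 1) = 0.060623

(c) Cumulative probability using CDF:
P(X ≤ 6) = F(6) = 0.861687

(d) Range probability:
P(1 ≤ X ≤ 6) = P(X ≤ 6) - P(X ≤ 0)
                   = F(6) - F(0)
                   = 0.861687 - 0.014264
                   = 0.847423

This means approximately 84.7% of outcomes fall in the interval [1, 6].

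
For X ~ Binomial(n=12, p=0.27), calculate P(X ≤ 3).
0.586255

We have X ~ Binomial(n=12, p=0.27).

The CDF gives us P(X ≤ k).

Using the CDF:
P(X ≤ 3) = 0.586255

This means there's approximately a 58.6% chance that X is at most 3.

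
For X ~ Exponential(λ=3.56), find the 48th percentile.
0.1837

We have X ~ Exponential(λ=3.56).

We want to find x such that P(X ≤ x) = 0.48.

This is the 48th percentile, which means 48% of values fall below this point.

Using the inverse CDF (quantile function):
x = F⁻¹(0.48) = 0.1837

Verification: P(X ≤ 0.1837) = 0.48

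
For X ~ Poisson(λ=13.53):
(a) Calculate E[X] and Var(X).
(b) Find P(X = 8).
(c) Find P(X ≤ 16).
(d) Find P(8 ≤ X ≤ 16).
(a) E[X] = 13.5300, Var(X) = 13.5300
(b) P(X = 8) = 0.037056
(c) P(X ≤ 16) = 0.795146
(d) P(8 ≤ X ≤ 16) = 0.754325

We have X ~ Poisson(λ=13.53).

(a) Moments:
E[X] = 13.5300
Var(X) = 13.5300
σ = √Var(X) = 3.6783

(b) Point probability using PMF:
P(X = 8) = 0.037056

(c) Cumulative probability using CDF:
P(X ≤ 16) = F(16) = 0.795146

(d) Range probability:
P(8 ≤ X ≤ 16) = P(X ≤ 16) - P(X ≤ 7)
                   = F(16) - F(7)
                   = 0.795146 - 0.040821
                   = 0.754325

This means approximately 75.4% of outcomes fall in the interval [8, 16].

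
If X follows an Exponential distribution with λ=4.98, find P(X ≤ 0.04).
0.180614

We have X ~ Exponential(λ=4.98).

The CDF gives us P(X ≤ k).

Using the CDF:
P(X ≤ 0.04) = 0.180614

This means there's approximately a 18.1% chance that X is at most 0.04.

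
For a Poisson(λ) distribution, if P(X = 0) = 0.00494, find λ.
λ = 5.3104

For a Poisson(λ) distribution, the PMF at 0 is:
P(X = 0) = λ^0 e^(-λ) / 0! = e^(-λ)

Given P(X = 0) = 0.00494:
e^(-λ) = 0.00494
-λ = ln(0.00494)
λ = -ln(0.00494) = 5.3104

Verification: e^(-5.3104) = 0.00494 ✓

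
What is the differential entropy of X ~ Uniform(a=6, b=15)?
2.1972 nats

We have X ~ Uniform(a=6, b=15).

The differential entropy measures the uncertainty or information content of the distribution.

For a Uniform distribution with a=6, b=15:
h(X) = 2.1972 nats

(In bits, this would be 3.1699 bits.)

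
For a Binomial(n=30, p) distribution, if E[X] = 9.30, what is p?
p = 0.31

For a Binomial(n, p) distribution:
E[X] = n × p

Given n = 30 and E[X] = 9.30:
9.30 = 30 × p
p = 9.30 / 30 = 0.31

Verification: Binomial(30, 0.31) has E[X] = 9.30 ✓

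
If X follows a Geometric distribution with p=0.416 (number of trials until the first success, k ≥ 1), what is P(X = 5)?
0.048389

We have X ~ Geometric(p=0.416) (number of trials until the first success, k ≥ 1).

For a Geometric distribution, the PMF gives us the probability of each outcome.

Using the PMF formula:
P(X = 5) = 0.048389

Rounded to 4 decimal places: 0.0484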